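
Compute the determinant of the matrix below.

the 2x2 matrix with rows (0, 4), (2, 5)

Forward elimination:
R1 <-> R2   (pivot in column 1 was zero)
[ 2  5 ]
[ 0  4 ]
Upper-triangular form:
[ 2  5 ]
[ 0  4 ]
det(A) = (-1)^1 * (2) * (4) = -8  (1 row swap -> sign -1)

det(A) = -8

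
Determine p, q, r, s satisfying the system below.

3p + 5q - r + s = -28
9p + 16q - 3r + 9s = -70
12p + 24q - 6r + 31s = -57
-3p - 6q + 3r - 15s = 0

(-2, -4, 5, 3)

Forward elimination on [A|b]:
R2 <- R2 - (3)*R1:  [  0   1   0   6  14 ]
R3 <- R3 - (4)*R1:  [  0   4  -2  27  55 ]
R4 <- R4 - (-1)*R1:  [   0   -1    2  -14  -28 ]
R3 <- R3 - (4)*R2:  [  0   0  -2   3  -1 ]
R4 <- R4 - (-1)*R2:  [   0    0    2   -8  -14 ]
R4 <- R4 - (-1)*R3:  [   0    0    0   -5  -15 ]
Row echelon form:
[ 3  5  -1   1  |  -28 ]
[ 0  1   0   6  |   14 ]
[ 0  0  -2   3  |   -1 ]
[ 0  0   0  -5  |  -15 ]
Back-substitution:
s = (-15) / -5 = 3
r = (-1 - (3)*(3)) / -2 = 5
q = (14 - (6)*(3)) / 1 = -4
p = (-28 - (5)*(-4) - (-1)*(5) - (1)*(3)) / 3 = -2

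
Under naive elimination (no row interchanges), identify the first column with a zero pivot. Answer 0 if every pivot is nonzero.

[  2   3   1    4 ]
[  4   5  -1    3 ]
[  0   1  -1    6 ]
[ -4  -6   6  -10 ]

Naive forward elimination:
R2 <- R2 - (2)*R1:  [  0  -1  -3  -5 ]
R4 <- R4 - (-2)*R1:  [  0   0   8  -2 ]
R3 <- R3 - (-1)*R2:  [  0   0  -4   1 ]
R4 <- R4 - (-2)*R3:  [ 0  0  0  0 ]
Matrix at this point:
[ 2   3   1   4 ]
[ 0  -1  -3  -5 ]
[ 0   0  -4   1 ]
[ 0   0   0   0 ]
Pivot entry (4,4) in the last row is zero and there are no rows below to swap with -> zero pivot in column 4 (A is singular).

first zero-pivot column = 4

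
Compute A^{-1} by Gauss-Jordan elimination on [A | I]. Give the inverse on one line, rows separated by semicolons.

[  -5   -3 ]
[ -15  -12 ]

Gauss-Jordan on [A | I]:
R1 <- (1/-5)*R1:  [    1   3/5  |  -1/5     0 ]
R2 <- R2 - (-15)*R1:  [  0  -3  |  -3   1 ]
R2 <- (1/-3)*R2:  [    0     1  |     1  -1/3 ]
R1 <- R1 - (3/5)*R2:  [    1     0  |  -4/5   1/5 ]
Right block of [I | A^{-1}] is the inverse:
[ -4/5   1/5 ]
[    1  -1/3 ]

inverse = [-4/5 1/5; 1 -1/3]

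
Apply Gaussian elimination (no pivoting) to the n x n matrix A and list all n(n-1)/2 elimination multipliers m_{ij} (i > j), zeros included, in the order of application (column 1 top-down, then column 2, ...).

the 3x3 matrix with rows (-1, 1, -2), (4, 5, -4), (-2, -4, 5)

Forward elimination:
R2 <- R2 - (-4)*R1:  [   0    9  -12 ]
R3 <- R3 - (2)*R1:  [  0  -6   9 ]
R3 <- R3 - (-2/3)*R2:  [ 0  0  1 ]
Multipliers (in order of application): m_{21} = -4, m_{31} = 2, m_{32} = -2/3

multipliers: -4, 2, -2/3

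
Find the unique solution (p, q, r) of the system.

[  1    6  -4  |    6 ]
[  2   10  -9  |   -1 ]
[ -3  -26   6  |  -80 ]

(2, 4, 5)

Forward elimination on [A|b]:
R2 <- R2 - (2)*R1:  [   0   -2   -1  -13 ]
R3 <- R3 - (-3)*R1:  [   0   -8   -6  -62 ]
R3 <- R3 - (4)*R2:  [   0    0   -2  -10 ]
Row echelon form:
[ 1   6  -4  |    6 ]
[ 0  -2  -1  |  -13 ]
[ 0   0  -2  |  -10 ]
Back-substitution:
r = (-10) / -2 = 5
q = (-13 - (-1)*(5)) / -2 = 4
p = (6 - (6)*(4) - (-4)*(5)) / 1 = 2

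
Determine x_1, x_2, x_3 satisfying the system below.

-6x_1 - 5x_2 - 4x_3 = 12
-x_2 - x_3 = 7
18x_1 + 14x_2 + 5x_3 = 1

(3, -2, -5)

Forward elimination on [A|b]:
R3 <- R3 - (-3)*R1:  [  0  -1  -7  37 ]
R3 <- R3 - (1)*R2:  [  0   0  -6  30 ]
Row echelon form:
[ -6  -5  -4  |  12 ]
[  0  -1  -1  |   7 ]
[  0   0  -6  |  30 ]
Back-substitution:
x_3 = (30) / -6 = -5
x_2 = (7 - (-1)*(-5)) / -1 = -2
x_1 = (12 - (-5)*(-2) - (-4)*(-5)) / -6 = 3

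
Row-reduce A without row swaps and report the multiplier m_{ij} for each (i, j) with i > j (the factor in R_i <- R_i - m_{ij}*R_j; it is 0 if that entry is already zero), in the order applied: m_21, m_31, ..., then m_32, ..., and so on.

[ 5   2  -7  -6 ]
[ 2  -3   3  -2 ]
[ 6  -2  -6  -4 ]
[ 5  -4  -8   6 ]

Forward elimination:
R2 <- R2 - (2/5)*R1:  [     0  -19/5   29/5    2/5 ]
R3 <- R3 - (6/5)*R1:  [     0  -22/5   12/5   16/5 ]
R4 <- R4 - (1)*R1:  [  0  -6  -1  12 ]
R3 <- R3 - (22/19)*R2:  [      0       0  -82/19   52/19 ]
R4 <- R4 - (30/19)*R2:  [       0        0  -193/19   216/19 ]
R4 <- R4 - (193/82)*R3:  [      0       0       0  202/41 ]
Multipliers (in order of application): m_{21} = 2/5, m_{31} = 6/5, m_{41} = 1, m_{32} = 22/19, m_{42} = 30/19, m_{43} = 193/82

multipliers: 2/5, 6/5, 1, 22/19, 30/19, 193/82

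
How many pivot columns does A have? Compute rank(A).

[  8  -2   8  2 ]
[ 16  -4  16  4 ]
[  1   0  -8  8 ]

rank(A) = 2

Row reduction:
R2 <- R2 - (2)*R1:  [ 0  0  0  0 ]
R3 <- R3 - (1/8)*R1:  [    0   1/4    -9  31/4 ]
R2 <-> R3   (pivot in column 2 was zero)
[ 8   -2   8     2 ]
[ 0  1/4  -9  31/4 ]
[ 0    0   0     0 ]
Row echelon form:
[ 8   -2   8     2 ]
[ 0  1/4  -9  31/4 ]
[ 0    0   0     0 ]
Nonzero rows / pivot columns: 2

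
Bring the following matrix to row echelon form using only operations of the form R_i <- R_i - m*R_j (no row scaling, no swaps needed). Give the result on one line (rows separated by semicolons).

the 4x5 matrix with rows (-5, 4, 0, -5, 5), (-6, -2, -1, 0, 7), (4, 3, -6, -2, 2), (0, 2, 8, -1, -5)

Forward elimination:
R2 <- R2 - (6/5)*R1:  [     0  -34/5     -1      6      1 ]
R3 <- R3 - (-4/5)*R1:  [    0  31/5    -6    -6     6 ]
R3 <- R3 - (-31/34)*R2:  [       0        0  -235/34    -9/17   235/34 ]
R4 <- R4 - (-5/17)*R2:  [      0       0  131/17   13/17  -80/17 ]
R4 <- R4 - (-262/235)*R3:  [      0       0       0  41/235       3 ]
Row echelon form:
[ -5      4        0      -5       5 ]
[  0  -34/5       -1       6       1 ]
[  0      0  -235/34   -9/17  235/34 ]
[  0      0        0  41/235       3 ]

REF = [-5 4 0 -5 5; 0 -34/5 -1 6 1; 0 0 -235/34 -9/17 235/34; 0 0 0 41/235 3]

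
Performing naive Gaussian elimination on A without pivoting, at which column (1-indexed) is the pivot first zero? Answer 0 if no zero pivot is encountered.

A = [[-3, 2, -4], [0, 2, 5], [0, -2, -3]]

Naive forward elimination:
R3 <- R3 - (-1)*R2:  [ 0  0  2 ]
All pivots nonzero; naive elimination completes without hitting a zero pivot.

first zero-pivot column = 0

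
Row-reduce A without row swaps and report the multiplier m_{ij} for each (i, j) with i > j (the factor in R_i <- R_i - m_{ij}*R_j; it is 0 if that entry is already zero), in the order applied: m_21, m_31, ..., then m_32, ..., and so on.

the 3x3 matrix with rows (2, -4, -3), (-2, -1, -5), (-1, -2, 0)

Forward elimination:
R2 <- R2 - (-1)*R1:  [  0  -5  -8 ]
R3 <- R3 - (-1/2)*R1:  [    0    -4  -3/2 ]
R3 <- R3 - (4/5)*R2:  [     0      0  49/10 ]
Multipliers (in order of application): m_{21} = -1, m_{31} = -1/2, m_{32} = 4/5

multipliers: -1, -1/2, 4/5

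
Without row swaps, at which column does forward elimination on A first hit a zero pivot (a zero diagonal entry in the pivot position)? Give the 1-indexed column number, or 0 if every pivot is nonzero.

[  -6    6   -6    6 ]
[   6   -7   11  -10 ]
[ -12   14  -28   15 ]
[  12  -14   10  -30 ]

Naive forward elimination:
R2 <- R2 - (-1)*R1:  [  0  -1   5  -4 ]
R3 <- R3 - (2)*R1:  [   0    2  -16    3 ]
R4 <- R4 - (-2)*R1:  [   0   -2   -2  -18 ]
R3 <- R3 - (-2)*R2:  [  0   0  -6  -5 ]
R4 <- R4 - (2)*R2:  [   0    0  -12  -10 ]
R4 <- R4 - (2)*R3:  [ 0  0  0  0 ]
Matrix at this point:
[ -6   6  -6   6 ]
[  0  -1   5  -4 ]
[  0   0  -6  -5 ]
[  0   0   0   0 ]
Pivot entry (4,4) in the last row is zero and there are no rows below to swap with -> zero pivot in column 4 (A is singular).

first zero-pivot column = 4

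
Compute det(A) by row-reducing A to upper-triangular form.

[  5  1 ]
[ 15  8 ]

Forward elimination:
R2 <- R2 - (3)*R1:  [ 0  5 ]
Upper-triangular form:
[ 5  1 ]
[ 0  5 ]
det(A) = (-1)^0 * (5) * (5) = 25  (0 row swaps -> sign +1)

det(A) = 25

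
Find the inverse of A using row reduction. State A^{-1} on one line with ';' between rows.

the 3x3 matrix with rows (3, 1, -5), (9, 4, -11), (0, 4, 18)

inverse = [58/3 -19/3 3/2; -27 9 -2; 6 -2 1/2]

Gauss-Jordan on [A | I]:
R1 <- (1/3)*R1:  [    1   1/3  -5/3  |   1/3     0     0 ]
R2 <- R2 - (9)*R1:  [  0   1   4  |  -3   1   0 ]
R1 <- R1 - (1/3)*R2:  [    1     0    -3  |   4/3  -1/3     0 ]
R3 <- R3 - (4)*R2:  [  0   0   2  |  12  -4   1 ]
R3 <- (1/2)*R3:  [   0    0    1  |    6   -2  1/2 ]
R1 <- R1 - (-3)*R3:  [     1      0      0  |   58/3  -19/3    3/2 ]
R2 <- R2 - (4)*R3:  [   0    1    0  |  -27    9   -2 ]
Right block of [I | A^{-1}] is the inverse:
[ 58/3  -19/3  3/2 ]
[  -27      9   -2 ]
[    6     -2  1/2 ]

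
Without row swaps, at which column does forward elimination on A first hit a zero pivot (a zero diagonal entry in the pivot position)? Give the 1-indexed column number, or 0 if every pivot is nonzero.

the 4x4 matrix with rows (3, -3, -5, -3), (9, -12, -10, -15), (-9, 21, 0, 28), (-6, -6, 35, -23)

Naive forward elimination:
R2 <- R2 - (3)*R1:  [  0  -3   5  -6 ]
R3 <- R3 - (-3)*R1:  [   0   12  -15   19 ]
R4 <- R4 - (-2)*R1:  [   0  -12   25  -29 ]
R3 <- R3 - (-4)*R2:  [  0   0   5  -5 ]
R4 <- R4 - (4)*R2:  [  0   0   5  -5 ]
R4 <- R4 - (1)*R3:  [ 0  0  0  0 ]
Matrix at this point:
[ 3  -3  -5  -3 ]
[ 0  -3   5  -6 ]
[ 0   0   5  -5 ]
[ 0   0   0   0 ]
Pivot entry (4,4) in the last row is zero and there are no rows below to swap with -> zero pivot in column 4 (A is singular).

first zero-pivot column = 4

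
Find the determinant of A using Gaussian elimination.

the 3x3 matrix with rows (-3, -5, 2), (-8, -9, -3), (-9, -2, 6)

Forward elimination:
R2 <- R2 - (8/3)*R1:  [     0   13/3  -25/3 ]
R3 <- R3 - (3)*R1:  [  0  13   0 ]
R3 <- R3 - (3)*R2:  [  0   0  25 ]
Upper-triangular form:
[ -3    -5      2 ]
[  0  13/3  -25/3 ]
[  0     0     25 ]
det(A) = (-1)^0 * (-3) * (13/3) * (25) = -325  (0 row swaps -> sign +1)

det(A) = -325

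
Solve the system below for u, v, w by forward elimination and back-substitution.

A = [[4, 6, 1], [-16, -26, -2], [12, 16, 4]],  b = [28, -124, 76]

Forward elimination on [A|b]:
R2 <- R2 - (-4)*R1:  [   0   -2    2  -12 ]
R3 <- R3 - (3)*R1:  [  0  -2   1  -8 ]
R3 <- R3 - (1)*R2:  [  0   0  -1   4 ]
Row echelon form:
[ 4   6   1  |   28 ]
[ 0  -2   2  |  -12 ]
[ 0   0  -1  |    4 ]
Back-substitution:
w = (4) / -1 = -4
v = (-12 - (2)*(-4)) / -2 = 2
u = (28 - (6)*(2) - (1)*(-4)) / 4 = 5

(5, 2, -4)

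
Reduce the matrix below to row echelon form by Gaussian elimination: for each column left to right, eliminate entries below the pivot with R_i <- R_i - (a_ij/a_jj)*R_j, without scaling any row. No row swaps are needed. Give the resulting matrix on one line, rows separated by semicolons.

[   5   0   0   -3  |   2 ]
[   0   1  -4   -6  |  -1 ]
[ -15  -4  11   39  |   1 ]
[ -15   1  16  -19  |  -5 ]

Forward elimination:
R3 <- R3 - (-3)*R1:  [  0  -4  11  30   7 ]
R4 <- R4 - (-3)*R1:  [   0    1   16  -28    1 ]
R3 <- R3 - (-4)*R2:  [  0   0  -5   6   3 ]
R4 <- R4 - (1)*R2:  [   0    0   20  -22    2 ]
R4 <- R4 - (-4)*R3:  [  0   0   0   2  14 ]
Row echelon form:
[ 5  0   0  -3  |   2 ]
[ 0  1  -4  -6  |  -1 ]
[ 0  0  -5   6  |   3 ]
[ 0  0   0   2  |  14 ]

REF = [5 0 0 -3 2; 0 1 -4 -6 -1; 0 0 -5 6 3; 0 0 0 2 14]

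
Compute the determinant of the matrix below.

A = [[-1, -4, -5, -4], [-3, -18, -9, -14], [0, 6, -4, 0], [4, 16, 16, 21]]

det(A) = 12

Forward elimination:
R2 <- R2 - (3)*R1:  [  0  -6   6  -2 ]
R4 <- R4 - (-4)*R1:  [  0   0  -4   5 ]
R3 <- R3 - (-1)*R2:  [  0   0   2  -2 ]
R4 <- R4 - (-2)*R3:  [ 0  0  0  1 ]
Upper-triangular form:
[ -1  -4  -5  -4 ]
[  0  -6   6  -2 ]
[  0   0   2  -2 ]
[  0   0   0   1 ]
det(A) = (-1)^0 * (-1) * (-6) * (2) * (1) = 12  (0 row swaps -> sign +1)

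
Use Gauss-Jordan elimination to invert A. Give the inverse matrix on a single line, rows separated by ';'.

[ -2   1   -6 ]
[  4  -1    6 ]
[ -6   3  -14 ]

inverse = [1/2 1/2 0; -5/2 1 3/2; -3/4 0 1/4]

Gauss-Jordan on [A | I]:
R1 <- (1/-2)*R1:  [    1  -1/2     3  |  -1/2     0     0 ]
R2 <- R2 - (4)*R1:  [  0   1  -6  |   2   1   0 ]
R3 <- R3 - (-6)*R1:  [  0   0   4  |  -3   0   1 ]
R1 <- R1 - (-1/2)*R2:  [   1    0    0  |  1/2  1/2    0 ]
R3 <- (1/4)*R3:  [    0     0     1  |  -3/4     0   1/4 ]
R2 <- R2 - (-6)*R3:  [    0     1     0  |  -5/2     1   3/2 ]
Right block of [I | A^{-1}] is the inverse:
[  1/2  1/2    0 ]
[ -5/2    1  3/2 ]
[ -3/4    0  1/4 ]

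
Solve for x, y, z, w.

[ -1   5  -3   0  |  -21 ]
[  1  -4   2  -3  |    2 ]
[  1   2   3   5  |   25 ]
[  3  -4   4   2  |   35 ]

Forward elimination on [A|b]:
R2 <- R2 - (-1)*R1:  [   0    1   -1   -3  -19 ]
R3 <- R3 - (-1)*R1:  [ 0  7  0  5  4 ]
R4 <- R4 - (-3)*R1:  [   0   11   -5    2  -28 ]
R3 <- R3 - (7)*R2:  [   0    0    7   26  137 ]
R4 <- R4 - (11)*R2:  [   0    0    6   35  181 ]
R4 <- R4 - (6/7)*R3:  [     0      0      0   89/7  445/7 ]
Row echelon form:
[ -1  5  -3     0  |    -21 ]
[  0  1  -1    -3  |    -19 ]
[  0  0   7    26  |    137 ]
[  0  0   0  89/7  |  445/7 ]
Back-substitution:
w = (445/7) / (89/7) = 5
z = (137 - (26)*(5)) / 7 = 1
y = (-19 - (-1)*(1) - (-3)*(5)) / 1 = -3
x = (-21 - (5)*(-3) - (-3)*(1)) / -1 = 3

(3, -3, 1, 5)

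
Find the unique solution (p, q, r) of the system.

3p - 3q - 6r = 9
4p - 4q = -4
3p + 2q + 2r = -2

Forward elimination on [A|b]:
R2 <- R2 - (4/3)*R1:  [   0    0    8  -16 ]
R3 <- R3 - (1)*R1:  [   0    5    8  -11 ]
R2 <-> R3   (pivot in column 2 was zero)
[ 3  -3  -6    9 ]
[ 0   5   8  -11 ]
[ 0   0   8  -16 ]
Row echelon form:
[ 3  -3  -6  |    9 ]
[ 0   5   8  |  -11 ]
[ 0   0   8  |  -16 ]
Back-substitution:
r = (-16) / 8 = -2
q = (-11 - (8)*(-2)) / 5 = 1
p = (9 - (-3)*(1) - (-6)*(-2)) / 3 = 0

(0, 1, -2)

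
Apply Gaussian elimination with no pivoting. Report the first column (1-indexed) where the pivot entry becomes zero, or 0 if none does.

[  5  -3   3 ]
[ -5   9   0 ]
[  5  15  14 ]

first zero-pivot column = 0

Naive forward elimination:
R2 <- R2 - (-1)*R1:  [ 0  6  3 ]
R3 <- R3 - (1)*R1:  [  0  18  11 ]
R3 <- R3 - (3)*R2:  [ 0  0  2 ]
All pivots nonzero; naive elimination completes without hitting a zero pivot.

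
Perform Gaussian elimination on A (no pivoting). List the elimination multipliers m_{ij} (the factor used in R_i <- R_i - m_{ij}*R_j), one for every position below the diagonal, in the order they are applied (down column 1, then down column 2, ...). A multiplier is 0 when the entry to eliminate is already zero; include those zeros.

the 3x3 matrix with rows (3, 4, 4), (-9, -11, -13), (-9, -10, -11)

multipliers: -3, -3, 2

Forward elimination:
R2 <- R2 - (-3)*R1:  [  0   1  -1 ]
R3 <- R3 - (-3)*R1:  [ 0  2  1 ]
R3 <- R3 - (2)*R2:  [ 0  0  3 ]
Multipliers (in order of application): m_{21} = -3, m_{31} = -3, m_{32} = 2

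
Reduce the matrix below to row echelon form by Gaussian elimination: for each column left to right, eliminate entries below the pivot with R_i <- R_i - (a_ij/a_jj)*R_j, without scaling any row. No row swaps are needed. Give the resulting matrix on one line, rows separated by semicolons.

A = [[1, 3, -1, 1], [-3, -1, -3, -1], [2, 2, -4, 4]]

REF = [1 3 -1 1; 0 8 -6 2; 0 0 -5 3]

Forward elimination:
R2 <- R2 - (-3)*R1:  [  0   8  -6   2 ]
R3 <- R3 - (2)*R1:  [  0  -4  -2   2 ]
R3 <- R3 - (-1/2)*R2:  [  0   0  -5   3 ]
Row echelon form:
[ 1  3  -1  1 ]
[ 0  8  -6  2 ]
[ 0  0  -5  3 ]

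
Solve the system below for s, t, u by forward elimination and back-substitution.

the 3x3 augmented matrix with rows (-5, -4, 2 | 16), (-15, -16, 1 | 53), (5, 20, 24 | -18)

Forward elimination on [A|b]:
R2 <- R2 - (3)*R1:  [  0  -4  -5   5 ]
R3 <- R3 - (-1)*R1:  [  0  16  26  -2 ]
R3 <- R3 - (-4)*R2:  [  0   0   6  18 ]
Row echelon form:
[ -5  -4   2  |  16 ]
[  0  -4  -5  |   5 ]
[  0   0   6  |  18 ]
Back-substitution:
u = (18) / 6 = 3
t = (5 - (-5)*(3)) / -4 = -5
s = (16 - (-4)*(-5) - (2)*(3)) / -5 = 2

(2, -5, 3)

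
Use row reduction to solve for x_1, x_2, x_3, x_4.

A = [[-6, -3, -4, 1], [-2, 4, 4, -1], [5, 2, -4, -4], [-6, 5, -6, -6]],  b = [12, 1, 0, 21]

Forward elimination on [A|b]:
R2 <- R2 - (1/3)*R1:  [    0     5  16/3  -4/3    -3 ]
R3 <- R3 - (-5/6)*R1:  [     0   -1/2  -22/3  -19/6     10 ]
R4 <- R4 - (1)*R1:  [  0   8  -2  -7   9 ]
R3 <- R3 - (-1/10)*R2:  [      0       0   -34/5  -33/10   97/10 ]
R4 <- R4 - (8/5)*R2:  [       0        0  -158/15   -73/15     69/5 ]
R4 <- R4 - (79/51)*R3:  [        0         0         0    25/102  -125/102 ]
Row echelon form:
[ -6  -3     -4       1  |        12 ]
[  0   5   16/3    -4/3  |        -3 ]
[  0   0  -34/5  -33/10  |     97/10 ]
[  0   0      0  25/102  |  -125/102 ]
Back-substitution:
x_4 = (-125/102) / (25/102) = -5
x_3 = (97/10 - (-33/10)*(-5)) / (-34/5) = 1
x_2 = (-3 - (16/3)*(1) - (-4/3)*(-5)) / 5 = -3
x_1 = (12 - (-3)*(-3) - (-4)*(1) - (1)*(-5)) / -6 = -2

(-2, -3, 1, -5)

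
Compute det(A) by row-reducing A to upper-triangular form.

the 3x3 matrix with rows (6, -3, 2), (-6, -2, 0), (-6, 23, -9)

Forward elimination:
R2 <- R2 - (-1)*R1:  [  0  -5   2 ]
R3 <- R3 - (-1)*R1:  [  0  20  -7 ]
R3 <- R3 - (-4)*R2:  [ 0  0  1 ]
Upper-triangular form:
[ 6  -3  2 ]
[ 0  -5  2 ]
[ 0   0  1 ]
det(A) = (-1)^0 * (6) * (-5) * (1) = -30  (0 row swaps -> sign +1)

det(A) = -30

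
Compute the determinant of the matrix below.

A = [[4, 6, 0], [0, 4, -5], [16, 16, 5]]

det(A) = -80

Forward elimination:
R3 <- R3 - (4)*R1:  [  0  -8   5 ]
R3 <- R3 - (-2)*R2:  [  0   0  -5 ]
Upper-triangular form:
[ 4  6   0 ]
[ 0  4  -5 ]
[ 0  0  -5 ]
det(A) = (-1)^0 * (4) * (4) * (-5) = -80  (0 row swaps -> sign +1)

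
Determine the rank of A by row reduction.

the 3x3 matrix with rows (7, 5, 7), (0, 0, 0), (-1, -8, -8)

Row reduction:
R3 <- R3 - (-1/7)*R1:  [     0  -51/7     -7 ]
R2 <-> R3   (pivot in column 2 was zero)
[ 7      5   7 ]
[ 0  -51/7  -7 ]
[ 0      0   0 ]
Row echelon form:
[ 7      5   7 ]
[ 0  -51/7  -7 ]
[ 0      0   0 ]
Nonzero rows / pivot columns: 2

rank(A) = 2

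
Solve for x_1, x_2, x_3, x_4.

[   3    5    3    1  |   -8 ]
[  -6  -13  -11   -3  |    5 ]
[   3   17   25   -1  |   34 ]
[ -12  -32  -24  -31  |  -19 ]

(-5, 0, 2, 1)

Forward elimination on [A|b]:
R2 <- R2 - (-2)*R1:  [   0   -3   -5   -1  -11 ]
R3 <- R3 - (1)*R1:  [  0  12  22  -2  42 ]
R4 <- R4 - (-4)*R1:  [   0  -12  -12  -27  -51 ]
R3 <- R3 - (-4)*R2:  [  0   0   2  -6  -2 ]
R4 <- R4 - (4)*R2:  [   0    0    8  -23   -7 ]
R4 <- R4 - (4)*R3:  [ 0  0  0  1  1 ]
Row echelon form:
[ 3   5   3   1  |   -8 ]
[ 0  -3  -5  -1  |  -11 ]
[ 0   0   2  -6  |   -2 ]
[ 0   0   0   1  |    1 ]
Back-substitution:
x_4 = (1) / 1 = 1
x_3 = (-2 - (-6)*(1)) / 2 = 2
x_2 = (-11 - (-5)*(2) - (-1)*(1)) / -3 = 0
x_1 = (-8 - (5)*(0) - (3)*(2) - (1)*(1)) / 3 = -5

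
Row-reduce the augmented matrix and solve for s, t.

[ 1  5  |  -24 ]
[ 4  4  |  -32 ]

(-4, -4)

Forward elimination on [A|b]:
R2 <- R2 - (4)*R1:  [   0  -16   64 ]
Row echelon form:
[ 1    5  |  -24 ]
[ 0  -16  |   64 ]
Back-substitution:
t = (64) / -16 = -4
s = (-24 - (5)*(-4)) / 1 = -4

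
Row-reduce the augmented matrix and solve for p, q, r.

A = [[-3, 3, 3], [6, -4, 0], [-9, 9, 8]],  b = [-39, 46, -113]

(5, -4, -4)

Forward elimination on [A|b]:
R2 <- R2 - (-2)*R1:  [   0    2    6  -32 ]
R3 <- R3 - (3)*R1:  [  0   0  -1   4 ]
Row echelon form:
[ -3  3   3  |  -39 ]
[  0  2   6  |  -32 ]
[  0  0  -1  |    4 ]
Back-substitution:
r = (4) / -1 = -4
q = (-32 - (6)*(-4)) / 2 = -4
p = (-39 - (3)*(-4) - (3)*(-4)) / -3 = 5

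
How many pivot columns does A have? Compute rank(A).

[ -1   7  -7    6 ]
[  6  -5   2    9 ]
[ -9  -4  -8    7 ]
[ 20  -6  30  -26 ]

rank(A) = 3

Row reduction:
R2 <- R2 - (-6)*R1:  [   0   37  -40   45 ]
R3 <- R3 - (9)*R1:  [   0  -67   55  -47 ]
R4 <- R4 - (-20)*R1:  [    0   134  -110    94 ]
R3 <- R3 - (-67/37)*R2:  [       0        0  -645/37  1276/37 ]
R4 <- R4 - (134/37)*R2:  [        0         0   1290/37  -2552/37 ]
R4 <- R4 - (-2)*R3:  [ 0  0  0  0 ]
Row echelon form:
[ -1   7       -7        6 ]
[  0  37      -40       45 ]
[  0   0  -645/37  1276/37 ]
[  0   0        0        0 ]
Nonzero rows / pivot columns: 3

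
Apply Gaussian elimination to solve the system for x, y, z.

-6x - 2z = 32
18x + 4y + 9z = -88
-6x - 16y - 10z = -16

(-4, 5, -4)

Forward elimination on [A|b]:
R2 <- R2 - (-3)*R1:  [ 0  4  3  8 ]
R3 <- R3 - (1)*R1:  [   0  -16   -8  -48 ]
R3 <- R3 - (-4)*R2:  [   0    0    4  -16 ]
Row echelon form:
[ -6  0  -2  |   32 ]
[  0  4   3  |    8 ]
[  0  0   4  |  -16 ]
Back-substitution:
z = (-16) / 4 = -4
y = (8 - (3)*(-4)) / 4 = 5
x = (32 - (-2)*(-4)) / -6 = -4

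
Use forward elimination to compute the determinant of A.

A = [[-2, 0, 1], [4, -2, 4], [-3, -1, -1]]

Forward elimination:
R2 <- R2 - (-2)*R1:  [  0  -2   6 ]
R3 <- R3 - (3/2)*R1:  [    0    -1  -5/2 ]
R3 <- R3 - (1/2)*R2:  [     0      0  -11/2 ]
Upper-triangular form:
[ -2   0      1 ]
[  0  -2      6 ]
[  0   0  -11/2 ]
det(A) = (-1)^0 * (-2) * (-2) * (-11/2) = -22  (0 row swaps -> sign +1)

det(A) = -22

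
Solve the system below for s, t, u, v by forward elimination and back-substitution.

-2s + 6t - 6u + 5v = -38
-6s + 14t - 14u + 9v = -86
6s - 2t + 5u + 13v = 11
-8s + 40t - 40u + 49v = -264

(-2, -4, 3, 0)

Forward elimination on [A|b]:
R2 <- R2 - (3)*R1:  [  0  -4   4  -6  28 ]
R3 <- R3 - (-3)*R1:  [    0    16   -13    28  -103 ]
R4 <- R4 - (4)*R1:  [    0    16   -16    29  -112 ]
R3 <- R3 - (-4)*R2:  [ 0  0  3  4  9 ]
R4 <- R4 - (-4)*R2:  [ 0  0  0  5  0 ]
Row echelon form:
[ -2   6  -6   5  |  -38 ]
[  0  -4   4  -6  |   28 ]
[  0   0   3   4  |    9 ]
[  0   0   0   5  |    0 ]
Back-substitution:
v = (0) / 5 = 0
u = (9 - (4)*(0)) / 3 = 3
t = (28 - (4)*(3) - (-6)*(0)) / -4 = -4
s = (-38 - (6)*(-4) - (-6)*(3) - (5)*(0)) / -2 = -2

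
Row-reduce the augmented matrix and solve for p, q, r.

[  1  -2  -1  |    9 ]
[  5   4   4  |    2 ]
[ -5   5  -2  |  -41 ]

(2, -5, 3)

Forward elimination on [A|b]:
R2 <- R2 - (5)*R1:  [   0   14    9  -43 ]
R3 <- R3 - (-5)*R1:  [  0  -5  -7   4 ]
R3 <- R3 - (-5/14)*R2:  [       0        0   -53/14  -159/14 ]
Row echelon form:
[ 1  -2      -1  |        9 ]
[ 0  14       9  |      -43 ]
[ 0   0  -53/14  |  -159/14 ]
Back-substitution:
r = (-159/14) / (-53/14) = 3
q = (-43 - (9)*(3)) / 14 = -5
p = (9 - (-2)*(-5) - (-1)*(3)) / 1 = 2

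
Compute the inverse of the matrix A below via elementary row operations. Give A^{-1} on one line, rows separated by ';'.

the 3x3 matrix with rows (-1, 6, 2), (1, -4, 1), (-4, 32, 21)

inverse = [58 31 -7; 25/2 13/2 -3/2; -8 -4 1]

Gauss-Jordan on [A | I]:
R1 <- (1/-1)*R1:  [  1  -6  -2  |  -1   0   0 ]
R2 <- R2 - (1)*R1:  [ 0  2  3  |  1  1  0 ]
R3 <- R3 - (-4)*R1:  [  0   8  13  |  -4   0   1 ]
R2 <- (1/2)*R2:  [   0    1  3/2  |  1/2  1/2    0 ]
R1 <- R1 - (-6)*R2:  [ 1  0  7  |  2  3  0 ]
R3 <- R3 - (8)*R2:  [  0   0   1  |  -8  -4   1 ]
R1 <- R1 - (7)*R3:  [  1   0   0  |  58  31  -7 ]
R2 <- R2 - (3/2)*R3:  [    0     1     0  |  25/2  13/2  -3/2 ]
Right block of [I | A^{-1}] is the inverse:
[   58    31    -7 ]
[ 25/2  13/2  -3/2 ]
[   -8    -4     1 ]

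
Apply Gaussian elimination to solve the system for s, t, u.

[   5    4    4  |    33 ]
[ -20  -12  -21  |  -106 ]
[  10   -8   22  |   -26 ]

(5, 4, -2)

Forward elimination on [A|b]:
R2 <- R2 - (-4)*R1:  [  0   4  -5  26 ]
R3 <- R3 - (2)*R1:  [   0  -16   14  -92 ]
R3 <- R3 - (-4)*R2:  [  0   0  -6  12 ]
Row echelon form:
[ 5  4   4  |  33 ]
[ 0  4  -5  |  26 ]
[ 0  0  -6  |  12 ]
Back-substitution:
u = (12) / -6 = -2
t = (26 - (-5)*(-2)) / 4 = 4
s = (33 - (4)*(4) - (4)*(-2)) / 5 = 5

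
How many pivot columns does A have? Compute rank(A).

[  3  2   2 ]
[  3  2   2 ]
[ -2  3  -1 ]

rank(A) = 2

Row reduction:
R2 <- R2 - (1)*R1:  [ 0  0  0 ]
R3 <- R3 - (-2/3)*R1:  [    0  13/3   1/3 ]
R2 <-> R3   (pivot in column 2 was zero)
[ 3     2    2 ]
[ 0  13/3  1/3 ]
[ 0     0    0 ]
Row echelon form:
[ 3     2    2 ]
[ 0  13/3  1/3 ]
[ 0     0    0 ]
Nonzero rows / pivot columns: 2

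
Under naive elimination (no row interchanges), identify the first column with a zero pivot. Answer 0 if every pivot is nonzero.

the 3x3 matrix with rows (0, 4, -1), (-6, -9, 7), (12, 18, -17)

Naive forward elimination:
Pivot entry (1,1) is zero but row 2 has -6 in column 1 -> naive elimination stops; a row interchange (e.g. R1 <-> R2) would be required here.

first zero-pivot column = 1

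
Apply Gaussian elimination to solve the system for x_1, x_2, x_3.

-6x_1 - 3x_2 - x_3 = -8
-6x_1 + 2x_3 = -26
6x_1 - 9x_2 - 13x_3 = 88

(3, -2, -4)

Forward elimination on [A|b]:
R2 <- R2 - (1)*R1:  [   0    3    3  -18 ]
R3 <- R3 - (-1)*R1:  [   0  -12  -14   80 ]
R3 <- R3 - (-4)*R2:  [  0   0  -2   8 ]
Row echelon form:
[ -6  -3  -1  |   -8 ]
[  0   3   3  |  -18 ]
[  0   0  -2  |    8 ]
Back-substitution:
x_3 = (8) / -2 = -4
x_2 = (-18 - (3)*(-4)) / 3 = -2
x_1 = (-8 - (-3)*(-2) - (-1)*(-4)) / -6 = 3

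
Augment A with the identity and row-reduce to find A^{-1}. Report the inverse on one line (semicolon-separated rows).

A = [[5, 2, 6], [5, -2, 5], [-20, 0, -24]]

Gauss-Jordan on [A | I]:
R1 <- (1/5)*R1:  [   1  2/5  6/5  |  1/5    0    0 ]
R2 <- R2 - (5)*R1:  [  0  -4  -1  |  -1   1   0 ]
R3 <- R3 - (-20)*R1:  [ 0  8  0  |  4  0  1 ]
R2 <- (1/-4)*R2:  [    0     1   1/4  |   1/4  -1/4     0 ]
R1 <- R1 - (2/5)*R2:  [     1      0  11/10  |   1/10   1/10      0 ]
R3 <- R3 - (8)*R2:  [  0   0  -2  |   2   2   1 ]
R3 <- (1/-2)*R3:  [    0     0     1  |    -1    -1  -1/2 ]
R1 <- R1 - (11/10)*R3:  [     1      0      0  |    6/5    6/5  11/20 ]
R2 <- R2 - (1/4)*R3:  [   0    1    0  |  1/2    0  1/8 ]
Right block of [I | A^{-1}] is the inverse:
[ 6/5  6/5  11/20 ]
[ 1/2    0    1/8 ]
[  -1   -1   -1/2 ]

inverse = [6/5 6/5 11/20; 1/2 0 1/8; -1 -1 -1/2]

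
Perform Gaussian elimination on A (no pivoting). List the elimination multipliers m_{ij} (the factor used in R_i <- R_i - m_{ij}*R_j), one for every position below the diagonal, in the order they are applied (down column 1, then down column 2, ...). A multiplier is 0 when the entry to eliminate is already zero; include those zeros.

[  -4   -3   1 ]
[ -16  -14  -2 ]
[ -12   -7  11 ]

multipliers: 4, 3, -1

Forward elimination:
R2 <- R2 - (4)*R1:  [  0  -2  -6 ]
R3 <- R3 - (3)*R1:  [ 0  2  8 ]
R3 <- R3 - (-1)*R2:  [ 0  0  2 ]
Multipliers (in order of application): m_{21} = 4, m_{31} = 3, m_{32} = -1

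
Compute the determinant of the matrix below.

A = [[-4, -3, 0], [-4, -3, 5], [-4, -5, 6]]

det(A) = -40

Forward elimination:
R2 <- R2 - (1)*R1:  [ 0  0  5 ]
R3 <- R3 - (1)*R1:  [  0  -2   6 ]
R2 <-> R3   (pivot in column 2 was zero)
[ -4  -3  0 ]
[  0  -2  6 ]
[  0   0  5 ]
Upper-triangular form:
[ -4  -3  0 ]
[  0  -2  6 ]
[  0   0  5 ]
det(A) = (-1)^1 * (-4) * (-2) * (5) = -40  (1 row swap -> sign -1)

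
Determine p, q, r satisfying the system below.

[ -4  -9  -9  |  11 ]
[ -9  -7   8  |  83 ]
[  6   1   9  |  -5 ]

(-5, -2, 3)

Forward elimination on [A|b]:
R2 <- R2 - (9/4)*R1:  [     0   53/4  113/4  233/4 ]
R3 <- R3 - (-3/2)*R1:  [     0  -25/2   -9/2   23/2 ]
R3 <- R3 - (-50/53)*R2:  [       0        0  1174/53  3522/53 ]
Row echelon form:
[ -4    -9       -9  |       11 ]
[  0  53/4    113/4  |    233/4 ]
[  0     0  1174/53  |  3522/53 ]
Back-substitution:
r = (3522/53) / (1174/53) = 3
q = (233/4 - (113/4)*(3)) / (53/4) = -2
p = (11 - (-9)*(-2) - (-9)*(3)) / -4 = -5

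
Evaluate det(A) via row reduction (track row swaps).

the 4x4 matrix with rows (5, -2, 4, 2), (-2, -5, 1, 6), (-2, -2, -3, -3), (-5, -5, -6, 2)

det(A) = 493

Forward elimination:
R2 <- R2 - (-2/5)*R1:  [     0  -29/5   13/5   34/5 ]
R3 <- R3 - (-2/5)*R1:  [     0  -14/5   -7/5  -11/5 ]
R4 <- R4 - (-1)*R1:  [  0  -7  -2   4 ]
R3 <- R3 - (14/29)*R2:  [       0        0   -77/29  -159/29 ]
R4 <- R4 - (35/29)*R2:  [       0        0  -149/29  -122/29 ]
R4 <- R4 - (149/77)*R3:  [      0       0       0  493/77 ]
Upper-triangular form:
[ 5     -2       4        2 ]
[ 0  -29/5    13/5     34/5 ]
[ 0      0  -77/29  -159/29 ]
[ 0      0       0   493/77 ]
det(A) = (-1)^0 * (5) * (-29/5) * (-77/29) * (493/77) = 493  (0 row swaps -> sign +1)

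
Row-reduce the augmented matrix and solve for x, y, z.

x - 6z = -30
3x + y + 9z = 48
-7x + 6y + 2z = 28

(0, 3, 5)

Forward elimination on [A|b]:
R2 <- R2 - (3)*R1:  [   0    1   27  138 ]
R3 <- R3 - (-7)*R1:  [    0     6   -40  -182 ]
R3 <- R3 - (6)*R2:  [     0      0   -202  -1010 ]
Row echelon form:
[ 1  0    -6  |    -30 ]
[ 0  1    27  |    138 ]
[ 0  0  -202  |  -1010 ]
Back-substitution:
z = (-1010) / -202 = 5
y = (138 - (27)*(5)) / 1 = 3
x = (-30 - (-6)*(5)) / 1 = 0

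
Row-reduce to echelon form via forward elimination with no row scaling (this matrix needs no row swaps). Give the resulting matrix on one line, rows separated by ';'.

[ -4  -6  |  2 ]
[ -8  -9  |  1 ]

REF = [-4 -6 2; 0 3 -3]

Forward elimination:
R2 <- R2 - (2)*R1:  [  0   3  -3 ]
Row echelon form:
[ -4  -6  |   2 ]
[  0   3  |  -3 ]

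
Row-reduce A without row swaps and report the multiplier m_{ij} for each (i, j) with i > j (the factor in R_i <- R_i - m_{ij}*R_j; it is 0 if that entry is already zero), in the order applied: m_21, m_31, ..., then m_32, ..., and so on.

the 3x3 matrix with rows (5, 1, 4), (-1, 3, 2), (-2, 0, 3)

multipliers: -1/5, -2/5, 1/8

Forward elimination:
R2 <- R2 - (-1/5)*R1:  [    0  16/5  14/5 ]
R3 <- R3 - (-2/5)*R1:  [    0   2/5  23/5 ]
R3 <- R3 - (1/8)*R2:  [    0     0  17/4 ]
Multipliers (in order of application): m_{21} = -1/5, m_{31} = -2/5, m_{32} = 1/8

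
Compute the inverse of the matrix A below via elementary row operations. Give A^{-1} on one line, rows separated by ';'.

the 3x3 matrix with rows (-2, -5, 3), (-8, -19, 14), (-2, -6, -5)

Gauss-Jordan on [A | I]:
R1 <- (1/-2)*R1:  [    1   5/2  -3/2  |  -1/2     0     0 ]
R2 <- R2 - (-8)*R1:  [  0   1   2  |  -4   1   0 ]
R3 <- R3 - (-2)*R1:  [  0  -1  -8  |  -1   0   1 ]
R1 <- R1 - (5/2)*R2:  [     1      0  -13/2  |   19/2   -5/2      0 ]
R3 <- R3 - (-1)*R2:  [  0   0  -6  |  -5   1   1 ]
R3 <- (1/-6)*R3:  [    0     0     1  |   5/6  -1/6  -1/6 ]
R1 <- R1 - (-13/2)*R3:  [      1       0       0  |  179/12  -43/12  -13/12 ]
R2 <- R2 - (2)*R3:  [     0      1      0  |  -17/3    4/3    1/3 ]
Right block of [I | A^{-1}] is the inverse:
[ 179/12  -43/12  -13/12 ]
[  -17/3     4/3     1/3 ]
[    5/6    -1/6    -1/6 ]

inverse = [179/12 -43/12 -13/12; -17/3 4/3 1/3; 5/6 -1/6 -1/6]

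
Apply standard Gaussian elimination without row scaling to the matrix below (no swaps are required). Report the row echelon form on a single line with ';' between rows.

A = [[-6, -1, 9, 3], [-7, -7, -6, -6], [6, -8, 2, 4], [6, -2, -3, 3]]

REF = [-6 -1 9 3; 0 -35/6 -33/2 -19/2; 0 0 1276/35 758/35; 0 0 0 1455/638]

Forward elimination:
R2 <- R2 - (7/6)*R1:  [     0  -35/6  -33/2  -19/2 ]
R3 <- R3 - (-1)*R1:  [  0  -9  11   7 ]
R4 <- R4 - (-1)*R1:  [  0  -3   6   6 ]
R3 <- R3 - (54/35)*R2:  [       0        0  1276/35   758/35 ]
R4 <- R4 - (18/35)*R2:  [      0       0  507/35  381/35 ]
R4 <- R4 - (507/1276)*R3:  [        0         0         0  1455/638 ]
Row echelon form:
[ -6     -1        9         3 ]
[  0  -35/6    -33/2     -19/2 ]
[  0      0  1276/35    758/35 ]
[  0      0        0  1455/638 ]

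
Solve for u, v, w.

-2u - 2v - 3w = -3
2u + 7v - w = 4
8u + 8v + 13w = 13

(-1, 1, 1)

Forward elimination on [A|b]:
R2 <- R2 - (-1)*R1:  [  0   5  -4   1 ]
R3 <- R3 - (-4)*R1:  [ 0  0  1  1 ]
Row echelon form:
[ -2  -2  -3  |  -3 ]
[  0   5  -4  |   1 ]
[  0   0   1  |   1 ]
Back-substitution:
w = (1) / 1 = 1
v = (1 - (-4)*(1)) / 5 = 1
u = (-3 - (-2)*(1) - (-3)*(1)) / -2 = -1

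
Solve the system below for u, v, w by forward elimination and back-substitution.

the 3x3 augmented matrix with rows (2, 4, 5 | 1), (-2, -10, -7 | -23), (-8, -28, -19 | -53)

Forward elimination on [A|b]:
R2 <- R2 - (-1)*R1:  [   0   -6   -2  -22 ]
R3 <- R3 - (-4)*R1:  [   0  -12    1  -49 ]
R3 <- R3 - (2)*R2:  [  0   0   5  -5 ]
Row echelon form:
[ 2   4   5  |    1 ]
[ 0  -6  -2  |  -22 ]
[ 0   0   5  |   -5 ]
Back-substitution:
w = (-5) / 5 = -1
v = (-22 - (-2)*(-1)) / -6 = 4
u = (1 - (4)*(4) - (5)*(-1)) / 2 = -5

(-5, 4, -1)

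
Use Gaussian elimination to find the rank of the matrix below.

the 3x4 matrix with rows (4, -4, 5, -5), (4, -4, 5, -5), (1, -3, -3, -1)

Row reduction:
R2 <- R2 - (1)*R1:  [ 0  0  0  0 ]
R3 <- R3 - (1/4)*R1:  [     0     -2  -17/4    1/4 ]
R2 <-> R3   (pivot in column 2 was zero)
[ 4  -4      5   -5 ]
[ 0  -2  -17/4  1/4 ]
[ 0   0      0    0 ]
Row echelon form:
[ 4  -4      5   -5 ]
[ 0  -2  -17/4  1/4 ]
[ 0   0      0    0 ]
Nonzero rows / pivot columns: 2

rank(A) = 2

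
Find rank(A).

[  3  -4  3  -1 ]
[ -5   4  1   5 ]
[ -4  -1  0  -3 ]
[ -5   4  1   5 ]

rank(A) = 3

Row reduction:
R2 <- R2 - (-5/3)*R1:  [    0  -8/3     6  10/3 ]
R3 <- R3 - (-4/3)*R1:  [     0  -19/3      4  -13/3 ]
R4 <- R4 - (-5/3)*R1:  [    0  -8/3     6  10/3 ]
R3 <- R3 - (19/8)*R2:  [     0      0  -41/4  -49/4 ]
R4 <- R4 - (1)*R2:  [ 0  0  0  0 ]
Row echelon form:
[ 3    -4      3     -1 ]
[ 0  -8/3      6   10/3 ]
[ 0     0  -41/4  -49/4 ]
[ 0     0      0      0 ]
Nonzero rows / pivot columns: 3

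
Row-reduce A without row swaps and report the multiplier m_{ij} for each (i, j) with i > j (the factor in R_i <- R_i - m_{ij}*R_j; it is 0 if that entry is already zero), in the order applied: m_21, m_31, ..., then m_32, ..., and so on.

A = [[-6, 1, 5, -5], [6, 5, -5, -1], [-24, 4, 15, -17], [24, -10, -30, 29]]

Forward elimination:
R2 <- R2 - (-1)*R1:  [  0   6   0  -6 ]
R3 <- R3 - (4)*R1:  [  0   0  -5   3 ]
R4 <- R4 - (-4)*R1:  [   0   -6  -10    9 ]
R3: entry in column 2 is already 0 -> m_{32} = 0 (no row operation needed)
R4 <- R4 - (-1)*R2:  [   0    0  -10    3 ]
R4 <- R4 - (2)*R3:  [  0   0   0  -3 ]
Multipliers (in order of application): m_{21} = -1, m_{31} = 4, m_{41} = -4, m_{32} = 0, m_{42} = -1, m_{43} = 2

multipliers: -1, 4, -4, 0, -1, 2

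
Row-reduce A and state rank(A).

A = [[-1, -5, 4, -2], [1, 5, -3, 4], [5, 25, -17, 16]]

rank(A) = 2

Row reduction:
R2 <- R2 - (-1)*R1:  [ 0  0  1  2 ]
R3 <- R3 - (-5)*R1:  [ 0  0  3  6 ]
R3 <- R3 - (3)*R2:  [ 0  0  0  0 ]
Row echelon form:
[ -1  -5  4  -2 ]
[  0   0  1   2 ]
[  0   0  0   0 ]
Nonzero rows / pivot columns: 2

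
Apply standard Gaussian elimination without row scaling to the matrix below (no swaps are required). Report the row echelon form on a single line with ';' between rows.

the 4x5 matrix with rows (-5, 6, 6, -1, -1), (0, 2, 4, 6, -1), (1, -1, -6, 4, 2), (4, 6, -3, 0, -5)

Forward elimination:
R3 <- R3 - (-1/5)*R1:  [     0    1/5  -24/5   19/5    9/5 ]
R4 <- R4 - (-4/5)*R1:  [     0   54/5    9/5   -4/5  -29/5 ]
R3 <- R3 - (1/10)*R2:  [     0      0  -26/5   16/5  19/10 ]
R4 <- R4 - (27/5)*R2:  [      0       0   -99/5  -166/5    -2/5 ]
R4 <- R4 - (99/26)*R3:  [       0        0        0  -590/13  -397/52 ]
Row echelon form:
[ -5  6      6       -1       -1 ]
[  0  2      4        6       -1 ]
[  0  0  -26/5     16/5    19/10 ]
[  0  0      0  -590/13  -397/52 ]

REF = [-5 6 6 -1 -1; 0 2 4 6 -1; 0 0 -26/5 16/5 19/10; 0 0 0 -590/13 -397/52]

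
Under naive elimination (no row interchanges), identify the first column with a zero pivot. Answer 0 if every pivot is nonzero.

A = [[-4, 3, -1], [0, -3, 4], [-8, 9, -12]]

first zero-pivot column = 0

Naive forward elimination:
R3 <- R3 - (2)*R1:  [   0    3  -10 ]
R3 <- R3 - (-1)*R2:  [  0   0  -6 ]
All pivots nonzero; naive elimination completes without hitting a zero pivot.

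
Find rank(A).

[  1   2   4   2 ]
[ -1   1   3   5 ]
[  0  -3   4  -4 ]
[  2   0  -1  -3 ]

Row reduction:
R2 <- R2 - (-1)*R1:  [ 0  3  7  7 ]
R4 <- R4 - (2)*R1:  [  0  -4  -9  -7 ]
R3 <- R3 - (-1)*R2:  [  0   0  11   3 ]
R4 <- R4 - (-4/3)*R2:  [   0    0  1/3  7/3 ]
R4 <- R4 - (1/33)*R3:  [     0      0      0  74/33 ]
Row echelon form:
[ 1  2   4      2 ]
[ 0  3   7      7 ]
[ 0  0  11      3 ]
[ 0  0   0  74/33 ]
Nonzero rows / pivot columns: 4

rank(A) = 4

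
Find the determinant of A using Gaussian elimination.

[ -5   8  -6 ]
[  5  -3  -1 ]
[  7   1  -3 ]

Forward elimination:
R2 <- R2 - (-1)*R1:  [  0   5  -7 ]
R3 <- R3 - (-7/5)*R1:  [     0   61/5  -57/5 ]
R3 <- R3 - (61/25)*R2:  [      0       0  142/25 ]
Upper-triangular form:
[ -5  8      -6 ]
[  0  5      -7 ]
[  0  0  142/25 ]
det(A) = (-1)^0 * (-5) * (5) * (142/25) = -142  (0 row swaps -> sign +1)

det(A) = -142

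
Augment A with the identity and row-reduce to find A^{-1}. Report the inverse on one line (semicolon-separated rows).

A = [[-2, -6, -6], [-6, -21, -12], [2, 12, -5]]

inverse = [83/2 -17 -9; -9 11/3 2; -5 2 1]

Gauss-Jordan on [A | I]:
R1 <- (1/-2)*R1:  [    1     3     3  |  -1/2     0     0 ]
R2 <- R2 - (-6)*R1:  [  0  -3   6  |  -3   1   0 ]
R3 <- R3 - (2)*R1:  [   0    6  -11  |    1    0    1 ]
R2 <- (1/-3)*R2:  [    0     1    -2  |     1  -1/3     0 ]
R1 <- R1 - (3)*R2:  [    1     0     9  |  -7/2     1     0 ]
R3 <- R3 - (6)*R2:  [  0   0   1  |  -5   2   1 ]
R1 <- R1 - (9)*R3:  [    1     0     0  |  83/2   -17    -9 ]
R2 <- R2 - (-2)*R3:  [    0     1     0  |    -9  11/3     2 ]
Right block of [I | A^{-1}] is the inverse:
[ 83/2   -17  -9 ]
[   -9  11/3   2 ]
[   -5     2   1 ]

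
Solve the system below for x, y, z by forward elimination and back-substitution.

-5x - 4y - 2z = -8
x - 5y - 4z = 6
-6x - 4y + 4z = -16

Forward elimination on [A|b]:
R2 <- R2 - (-1/5)*R1:  [     0  -29/5  -22/5   22/5 ]
R3 <- R3 - (6/5)*R1:  [     0    4/5   32/5  -32/5 ]
R3 <- R3 - (-4/29)*R2:  [       0        0   168/29  -168/29 ]
Row echelon form:
[ -5     -4      -2  |       -8 ]
[  0  -29/5   -22/5  |     22/5 ]
[  0      0  168/29  |  -168/29 ]
Back-substitution:
z = (-168/29) / (168/29) = -1
y = (22/5 - (-22/5)*(-1)) / (-29/5) = 0
x = (-8 - (-4)*(0) - (-2)*(-1)) / -5 = 2

(2, 0, -1)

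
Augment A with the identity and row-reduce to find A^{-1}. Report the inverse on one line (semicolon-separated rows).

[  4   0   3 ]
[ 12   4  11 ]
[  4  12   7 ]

Gauss-Jordan on [A | I]:
R1 <- (1/4)*R1:  [   1    0  3/4  |  1/4    0    0 ]
R2 <- R2 - (12)*R1:  [  0   4   2  |  -3   1   0 ]
R3 <- R3 - (4)*R1:  [  0  12   4  |  -1   0   1 ]
R2 <- (1/4)*R2:  [    0     1   1/2  |  -3/4   1/4     0 ]
R3 <- R3 - (12)*R2:  [  0   0  -2  |   8  -3   1 ]
R3 <- (1/-2)*R3:  [    0     0     1  |    -4   3/2  -1/2 ]
R1 <- R1 - (3/4)*R3:  [    1     0     0  |  13/4  -9/8   3/8 ]
R2 <- R2 - (1/2)*R3:  [    0     1     0  |   5/4  -1/2   1/4 ]
Right block of [I | A^{-1}] is the inverse:
[ 13/4  -9/8   3/8 ]
[  5/4  -1/2   1/4 ]
[   -4   3/2  -1/2 ]

inverse = [13/4 -9/8 3/8; 5/4 -1/2 1/4; -4 3/2 -1/2]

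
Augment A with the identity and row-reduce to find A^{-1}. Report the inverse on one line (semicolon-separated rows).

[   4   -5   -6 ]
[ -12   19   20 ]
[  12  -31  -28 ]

Gauss-Jordan on [A | I]:
R1 <- (1/4)*R1:  [    1  -5/4  -3/2  |   1/4     0     0 ]
R2 <- R2 - (-12)*R1:  [ 0  4  2  |  3  1  0 ]
R3 <- R3 - (12)*R1:  [   0  -16  -10  |   -3    0    1 ]
R2 <- (1/4)*R2:  [   0    1  1/2  |  3/4  1/4    0 ]
R1 <- R1 - (-5/4)*R2:  [     1      0   -7/8  |  19/16   5/16      0 ]
R3 <- R3 - (-16)*R2:  [  0   0  -2  |   9   4   1 ]
R3 <- (1/-2)*R3:  [    0     0     1  |  -9/2    -2  -1/2 ]
R1 <- R1 - (-7/8)*R3:  [      1       0       0  |   -11/4  -23/16   -7/16 ]
R2 <- R2 - (1/2)*R3:  [   0    1    0  |    3  5/4  1/4 ]
Right block of [I | A^{-1}] is the inverse:
[ -11/4  -23/16  -7/16 ]
[     3     5/4    1/4 ]
[  -9/2      -2   -1/2 ]

inverse = [-11/4 -23/16 -7/16; 3 5/4 1/4; -9/2 -2 -1/2]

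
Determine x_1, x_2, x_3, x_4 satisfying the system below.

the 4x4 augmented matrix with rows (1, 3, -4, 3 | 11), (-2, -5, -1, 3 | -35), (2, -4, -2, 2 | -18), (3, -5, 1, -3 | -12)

(3, 5, 1, -1)

Forward elimination on [A|b]:
R2 <- R2 - (-2)*R1:  [   0    1   -9    9  -13 ]
R3 <- R3 - (2)*R1:  [   0  -10    6   -4  -40 ]
R4 <- R4 - (3)*R1:  [   0  -14   13  -12  -45 ]
R3 <- R3 - (-10)*R2:  [    0     0   -84    86  -170 ]
R4 <- R4 - (-14)*R2:  [    0     0  -113   114  -227 ]
R4 <- R4 - (113/84)*R3:  [      0       0       0  -71/42   71/42 ]
Row echelon form:
[ 1  3   -4       3  |     11 ]
[ 0  1   -9       9  |    -13 ]
[ 0  0  -84      86  |   -170 ]
[ 0  0    0  -71/42  |  71/42 ]
Back-substitution:
x_4 = (71/42) / (-71/42) = -1
x_3 = (-170 - (86)*(-1)) / -84 = 1
x_2 = (-13 - (-9)*(1) - (9)*(-1)) / 1 = 5
x_1 = (11 - (3)*(5) - (-4)*(1) - (3)*(-1)) / 1 = 3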